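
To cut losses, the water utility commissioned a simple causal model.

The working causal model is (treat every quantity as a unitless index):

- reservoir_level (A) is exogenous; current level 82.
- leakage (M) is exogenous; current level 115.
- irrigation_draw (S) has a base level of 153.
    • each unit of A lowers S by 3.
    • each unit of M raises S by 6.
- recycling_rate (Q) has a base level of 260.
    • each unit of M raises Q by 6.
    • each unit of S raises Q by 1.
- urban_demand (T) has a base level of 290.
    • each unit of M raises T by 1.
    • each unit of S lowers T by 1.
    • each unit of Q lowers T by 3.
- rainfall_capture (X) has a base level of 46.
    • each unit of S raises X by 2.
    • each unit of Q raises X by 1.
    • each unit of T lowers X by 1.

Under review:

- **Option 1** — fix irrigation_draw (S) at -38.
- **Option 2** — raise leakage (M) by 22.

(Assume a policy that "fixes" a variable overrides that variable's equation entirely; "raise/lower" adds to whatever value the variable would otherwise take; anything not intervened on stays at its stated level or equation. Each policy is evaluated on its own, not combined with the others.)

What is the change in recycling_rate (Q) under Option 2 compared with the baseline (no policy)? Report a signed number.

264

Baseline:
  A = 82
  M = 115
  S = 153 − 3·82 + 6·115 = 597
  Q = 260 + 6·115 + 597 = 1547
Option 2 (M + 22):
  A = 82
  M = 115 + 22 = 137
  S = 153 − 3·82 + 6·137 = 729
  Q = 260 + 6·137 + 729 = 1811
Change in Q: 1811 − 1547 = 264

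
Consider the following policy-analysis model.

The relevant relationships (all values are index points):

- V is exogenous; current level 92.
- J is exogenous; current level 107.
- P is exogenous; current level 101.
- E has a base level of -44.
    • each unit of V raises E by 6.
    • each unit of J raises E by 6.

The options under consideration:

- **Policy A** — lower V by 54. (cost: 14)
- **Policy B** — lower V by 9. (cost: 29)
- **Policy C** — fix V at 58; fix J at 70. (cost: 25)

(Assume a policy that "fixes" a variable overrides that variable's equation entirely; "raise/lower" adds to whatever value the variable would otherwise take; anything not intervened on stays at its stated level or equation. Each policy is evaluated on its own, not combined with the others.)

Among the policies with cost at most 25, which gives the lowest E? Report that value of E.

Policy A (V − 54):
  V = 92 − 54 = 38
  J = 107
  E = -44 + 6·38 + 6·107 = 826
Policy C (V := 58, J := 70):
  V = 58
  J = 70
  E = -44 + 6·58 + 6·70 = 724
Comparing — Policy A: E=826, Policy C: E=724. Lowest is 724 (Policy C).

724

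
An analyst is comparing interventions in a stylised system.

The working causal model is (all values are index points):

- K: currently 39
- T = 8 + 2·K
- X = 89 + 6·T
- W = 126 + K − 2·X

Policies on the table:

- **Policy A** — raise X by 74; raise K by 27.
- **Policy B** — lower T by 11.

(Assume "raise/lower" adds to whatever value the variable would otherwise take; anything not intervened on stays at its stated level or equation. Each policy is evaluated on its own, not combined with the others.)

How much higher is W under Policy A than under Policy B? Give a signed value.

Policy A (X + 74, K + 27):
  K = 39 + 27 = 66
  T = 8 + 2·66 = 140
  X = 89 + 6·140 (+74 from intervention) = 1003
  W = 126 + 66 − 2·1003 = -1814
Policy B (T − 11):
  K = 39
  T = 8 + 2·39 (−11 from intervention) = 75
  X = 89 + 6·75 = 539
  W = 126 + 39 − 2·539 = -913
W: -1814 − (-913) = -901

-901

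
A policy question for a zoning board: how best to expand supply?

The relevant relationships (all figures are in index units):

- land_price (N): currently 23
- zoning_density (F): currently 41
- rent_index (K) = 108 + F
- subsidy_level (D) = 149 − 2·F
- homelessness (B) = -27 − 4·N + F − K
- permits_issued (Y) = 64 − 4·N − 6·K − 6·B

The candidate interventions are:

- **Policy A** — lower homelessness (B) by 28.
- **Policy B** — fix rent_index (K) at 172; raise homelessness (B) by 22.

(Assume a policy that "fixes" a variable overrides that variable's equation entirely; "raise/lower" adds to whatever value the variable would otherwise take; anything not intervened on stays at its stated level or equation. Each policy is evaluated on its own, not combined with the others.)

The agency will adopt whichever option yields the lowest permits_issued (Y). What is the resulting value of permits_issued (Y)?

308

Policy A (B − 28):
  N = 23
  F = 41
  K = 108 + 41 = 149
  B = -27 − 4·23 + 41 − 149 (−28 from intervention) = -255
  Y = 64 − 4·23 − 6·149 − 6·(-255) = 608
Policy B (K := 172, B + 22):
  N = 23
  F = 41
  K = 172
  B = -27 − 4·23 + 41 − 172 (+22 from intervention) = -228
  Y = 64 − 4·23 − 6·172 − 6·(-228) = 308
Comparing — Policy A: Y=608, Policy B: Y=308. Lowest is 308 (Policy B).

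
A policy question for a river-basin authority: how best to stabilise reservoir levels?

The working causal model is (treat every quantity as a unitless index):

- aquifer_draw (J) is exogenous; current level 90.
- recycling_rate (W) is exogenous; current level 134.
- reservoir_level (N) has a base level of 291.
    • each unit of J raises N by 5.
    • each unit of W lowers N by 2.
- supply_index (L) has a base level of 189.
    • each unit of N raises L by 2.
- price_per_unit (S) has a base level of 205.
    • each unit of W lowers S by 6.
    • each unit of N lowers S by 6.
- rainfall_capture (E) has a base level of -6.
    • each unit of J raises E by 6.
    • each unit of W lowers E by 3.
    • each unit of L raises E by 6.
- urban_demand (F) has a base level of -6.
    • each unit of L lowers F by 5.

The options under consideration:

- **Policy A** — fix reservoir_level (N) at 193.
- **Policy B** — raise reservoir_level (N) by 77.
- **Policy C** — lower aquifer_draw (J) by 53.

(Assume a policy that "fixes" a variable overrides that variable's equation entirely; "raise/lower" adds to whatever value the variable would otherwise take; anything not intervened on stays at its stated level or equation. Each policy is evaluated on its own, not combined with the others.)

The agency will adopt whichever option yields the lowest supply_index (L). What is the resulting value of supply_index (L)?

Policy A (N := 193):
  J = 90
  W = 134
  N = 193
  L = 189 + 2·193 = 575
Policy B (N + 77):
  J = 90
  W = 134
  N = 291 + 5·90 − 2·134 (+77 from intervention) = 550
  L = 189 + 2·550 = 1289
Policy C (J − 53):
  J = 90 − 53 = 37
  W = 134
  N = 291 + 5·37 − 2·134 = 208
  L = 189 + 2·208 = 605
Comparing — Policy A: L=575, Policy B: L=1289, Policy C: L=605. Lowest is 575 (Policy A).

575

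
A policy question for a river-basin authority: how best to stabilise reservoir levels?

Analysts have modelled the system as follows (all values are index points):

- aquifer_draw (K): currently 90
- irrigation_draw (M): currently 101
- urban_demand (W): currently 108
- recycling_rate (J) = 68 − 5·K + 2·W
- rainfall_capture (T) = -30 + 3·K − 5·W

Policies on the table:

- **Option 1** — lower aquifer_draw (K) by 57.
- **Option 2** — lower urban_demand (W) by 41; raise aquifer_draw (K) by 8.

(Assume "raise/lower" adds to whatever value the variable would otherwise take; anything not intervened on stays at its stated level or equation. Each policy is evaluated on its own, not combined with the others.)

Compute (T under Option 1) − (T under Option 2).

-400

Option 1 (K − 57):
  K = 90 − 57 = 33
  W = 108
  T = -30 + 3·33 − 5·108 = -471
Option 2 (W − 41, K + 8):
  K = 90 + 8 = 98
  W = 108 − 41 = 67
  T = -30 + 3·98 − 5·67 = -71
T: -471 − (-71) = -400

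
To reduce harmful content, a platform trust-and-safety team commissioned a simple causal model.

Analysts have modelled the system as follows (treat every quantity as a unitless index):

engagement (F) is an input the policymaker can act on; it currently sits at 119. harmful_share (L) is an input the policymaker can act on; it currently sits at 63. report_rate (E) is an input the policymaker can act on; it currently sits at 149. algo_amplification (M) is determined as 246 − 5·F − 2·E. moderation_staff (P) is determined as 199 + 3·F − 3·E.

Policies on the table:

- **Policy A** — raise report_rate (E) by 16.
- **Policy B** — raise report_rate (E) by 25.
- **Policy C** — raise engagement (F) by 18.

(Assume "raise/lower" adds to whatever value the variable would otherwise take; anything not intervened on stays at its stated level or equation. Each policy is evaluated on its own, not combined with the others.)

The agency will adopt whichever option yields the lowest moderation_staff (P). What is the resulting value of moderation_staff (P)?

34

Policy A (E + 16):
  F = 119
  E = 149 + 16 = 165
  P = 199 + 3·119 − 3·165 = 61
Policy B (E + 25):
  F = 119
  E = 149 + 25 = 174
  P = 199 + 3·119 − 3·174 = 34
Policy C (F + 18):
  F = 119 + 18 = 137
  E = 149
  P = 199 + 3·137 − 3·149 = 163
Comparing — Policy A: P=61, Policy B: P=34, Policy C: P=163. Lowest is 34 (Policy B).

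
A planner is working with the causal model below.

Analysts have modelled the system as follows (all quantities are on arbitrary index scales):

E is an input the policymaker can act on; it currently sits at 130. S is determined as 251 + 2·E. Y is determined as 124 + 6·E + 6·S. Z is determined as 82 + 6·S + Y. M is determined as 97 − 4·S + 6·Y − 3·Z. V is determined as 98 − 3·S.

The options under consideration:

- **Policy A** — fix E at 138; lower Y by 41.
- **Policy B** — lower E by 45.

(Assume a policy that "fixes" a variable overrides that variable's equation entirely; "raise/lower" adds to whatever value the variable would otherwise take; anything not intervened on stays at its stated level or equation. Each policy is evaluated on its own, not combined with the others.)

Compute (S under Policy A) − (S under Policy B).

Policy A (E := 138, Y − 41):
  E = 138
  S = 251 + 2·138 = 527
Policy B (E − 45):
  E = 130 − 45 = 85
  S = 251 + 2·85 = 421
S: 527 − 421 = 106

106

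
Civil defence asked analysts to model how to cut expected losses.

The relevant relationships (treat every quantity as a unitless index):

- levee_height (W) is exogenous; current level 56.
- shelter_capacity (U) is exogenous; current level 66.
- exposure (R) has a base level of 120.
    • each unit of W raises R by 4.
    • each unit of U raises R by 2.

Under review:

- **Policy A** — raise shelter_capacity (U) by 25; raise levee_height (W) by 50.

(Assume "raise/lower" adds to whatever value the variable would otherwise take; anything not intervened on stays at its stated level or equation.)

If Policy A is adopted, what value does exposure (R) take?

726

Policy A (U + 25, W + 50):
  W = 56 + 50 = 106
  U = 66 + 25 = 91
  R = 120 + 4·106 + 2·91 = 726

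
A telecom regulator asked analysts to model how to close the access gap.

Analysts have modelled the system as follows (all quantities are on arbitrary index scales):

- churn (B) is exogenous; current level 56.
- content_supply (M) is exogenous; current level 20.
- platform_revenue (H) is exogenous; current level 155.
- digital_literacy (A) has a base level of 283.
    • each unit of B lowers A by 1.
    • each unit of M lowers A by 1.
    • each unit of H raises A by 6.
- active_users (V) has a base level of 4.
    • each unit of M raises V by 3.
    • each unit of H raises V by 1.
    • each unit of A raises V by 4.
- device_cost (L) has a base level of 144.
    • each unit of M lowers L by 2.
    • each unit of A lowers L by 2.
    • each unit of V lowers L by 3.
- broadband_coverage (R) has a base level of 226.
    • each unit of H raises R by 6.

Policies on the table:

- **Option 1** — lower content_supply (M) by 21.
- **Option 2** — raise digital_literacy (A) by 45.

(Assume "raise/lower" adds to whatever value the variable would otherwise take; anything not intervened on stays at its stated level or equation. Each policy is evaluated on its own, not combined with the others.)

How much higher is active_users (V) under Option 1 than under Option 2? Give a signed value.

-159

Option 1 (M − 21):
  B = 56
  M = 20 − 21 = -1
  H = 155
  A = 283 − 56 − (-1) + 6·155 = 1158
  V = 4 + 3·(-1) + 155 + 4·1158 = 4788
Option 2 (A + 45):
  B = 56
  M = 20
  H = 155
  A = 283 − 56 − 20 + 6·155 (+45 from intervention) = 1182
  V = 4 + 3·20 + 155 + 4·1182 = 4947
V: 4788 − 4947 = -159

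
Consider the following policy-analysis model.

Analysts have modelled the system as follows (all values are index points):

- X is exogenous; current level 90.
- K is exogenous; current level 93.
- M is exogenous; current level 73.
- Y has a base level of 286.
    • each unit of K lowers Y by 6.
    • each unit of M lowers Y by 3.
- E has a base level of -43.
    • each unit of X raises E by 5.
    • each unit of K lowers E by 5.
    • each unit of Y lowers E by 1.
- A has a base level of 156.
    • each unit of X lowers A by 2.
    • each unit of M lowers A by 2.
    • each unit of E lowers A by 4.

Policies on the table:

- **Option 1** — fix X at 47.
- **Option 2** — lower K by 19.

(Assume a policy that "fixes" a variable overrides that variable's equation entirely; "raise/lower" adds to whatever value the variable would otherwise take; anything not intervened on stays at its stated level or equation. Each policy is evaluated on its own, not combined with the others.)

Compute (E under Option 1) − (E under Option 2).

-196

Option 1 (X := 47):
  X = 47
  K = 93
  M = 73
  Y = 286 − 6·93 − 3·73 = -491
  E = -43 + 5·47 − 5·93 − (-491) = 218
Option 2 (K − 19):
  X = 90
  K = 93 − 19 = 74
  M = 73
  Y = 286 − 6·74 − 3·73 = -377
  E = -43 + 5·90 − 5·74 − (-377) = 414
E: 218 − 414 = -196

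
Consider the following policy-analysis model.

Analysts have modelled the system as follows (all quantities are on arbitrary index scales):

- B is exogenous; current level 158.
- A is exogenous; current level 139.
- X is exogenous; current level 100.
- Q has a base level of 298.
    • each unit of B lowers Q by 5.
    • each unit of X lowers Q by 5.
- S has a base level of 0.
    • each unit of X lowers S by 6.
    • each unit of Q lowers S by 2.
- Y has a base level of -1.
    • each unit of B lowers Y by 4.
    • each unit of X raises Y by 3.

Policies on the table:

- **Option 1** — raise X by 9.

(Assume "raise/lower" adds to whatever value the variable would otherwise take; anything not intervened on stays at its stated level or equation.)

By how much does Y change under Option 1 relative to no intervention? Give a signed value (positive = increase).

27

Baseline:
  B = 158
  X = 100
  Y = -1 − 4·158 + 3·100 = -333
Option 1 (X + 9):
  B = 158
  X = 100 + 9 = 109
  Y = -1 − 4·158 + 3·109 = -306
Change in Y: -306 − (-333) = 27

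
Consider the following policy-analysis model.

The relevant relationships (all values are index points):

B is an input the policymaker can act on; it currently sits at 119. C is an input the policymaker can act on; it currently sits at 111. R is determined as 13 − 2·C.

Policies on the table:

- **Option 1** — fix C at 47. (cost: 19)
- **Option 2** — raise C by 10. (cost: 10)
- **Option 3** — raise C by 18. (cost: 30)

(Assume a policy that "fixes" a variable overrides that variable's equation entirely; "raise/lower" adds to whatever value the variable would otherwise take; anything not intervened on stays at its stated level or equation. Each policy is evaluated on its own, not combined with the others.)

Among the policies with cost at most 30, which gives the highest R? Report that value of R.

Option 1 (C := 47):
  C = 47
  R = 13 − 2·47 = -81
Option 2 (C + 10):
  C = 111 + 10 = 121
  R = 13 − 2·121 = -229
Option 3 (C + 18):
  C = 111 + 18 = 129
  R = 13 − 2·129 = -245
Comparing — Option 1: R=-81, Option 2: R=-229, Option 3: R=-245. Highest is -81 (Option 1).

-81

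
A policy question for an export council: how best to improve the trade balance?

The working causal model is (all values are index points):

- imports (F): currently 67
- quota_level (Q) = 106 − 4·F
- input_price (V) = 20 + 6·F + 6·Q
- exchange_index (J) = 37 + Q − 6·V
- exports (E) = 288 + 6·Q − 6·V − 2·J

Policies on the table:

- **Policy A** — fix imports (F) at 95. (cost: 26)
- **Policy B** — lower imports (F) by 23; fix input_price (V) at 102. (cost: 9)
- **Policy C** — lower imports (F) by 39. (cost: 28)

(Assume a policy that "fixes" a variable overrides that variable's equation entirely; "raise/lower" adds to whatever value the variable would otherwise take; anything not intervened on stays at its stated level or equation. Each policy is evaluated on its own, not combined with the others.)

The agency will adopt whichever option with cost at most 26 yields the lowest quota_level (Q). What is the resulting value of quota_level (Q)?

Policy A (F := 95):
  F = 95
  Q = 106 − 4·95 = -274
Policy B (F − 23, V := 102):
  F = 67 − 23 = 44
  Q = 106 − 4·44 = -70
Comparing — Policy A: Q=-274, Policy B: Q=-70. Lowest is -274 (Policy A).

-274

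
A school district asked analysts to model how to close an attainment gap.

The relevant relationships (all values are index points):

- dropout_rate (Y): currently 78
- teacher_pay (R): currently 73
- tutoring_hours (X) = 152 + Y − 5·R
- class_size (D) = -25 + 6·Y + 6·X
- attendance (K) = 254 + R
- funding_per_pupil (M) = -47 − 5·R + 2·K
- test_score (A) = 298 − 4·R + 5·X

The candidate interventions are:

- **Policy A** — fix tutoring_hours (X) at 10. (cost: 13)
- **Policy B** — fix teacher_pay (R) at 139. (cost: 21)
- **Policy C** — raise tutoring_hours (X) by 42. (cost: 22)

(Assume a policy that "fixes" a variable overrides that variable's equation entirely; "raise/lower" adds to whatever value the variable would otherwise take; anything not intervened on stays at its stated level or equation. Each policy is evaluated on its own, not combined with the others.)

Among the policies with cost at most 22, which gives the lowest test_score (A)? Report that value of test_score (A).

Policy A (X := 10):
  Y = 78
  R = 73
  X = 10
  A = 298 − 4·73 + 5·10 = 56
Policy B (R := 139):
  Y = 78
  R = 139
  X = 152 + 78 − 5·139 = -465
  A = 298 − 4·139 + 5·(-465) = -2583
Policy C (X + 42):
  Y = 78
  R = 73
  X = 152 + 78 − 5·73 (+42 from intervention) = -93
  A = 298 − 4·73 + 5·(-93) = -459
Comparing — Policy A: A=56, Policy B: A=-2583, Policy C: A=-459. Lowest is -2583 (Policy B).

-2583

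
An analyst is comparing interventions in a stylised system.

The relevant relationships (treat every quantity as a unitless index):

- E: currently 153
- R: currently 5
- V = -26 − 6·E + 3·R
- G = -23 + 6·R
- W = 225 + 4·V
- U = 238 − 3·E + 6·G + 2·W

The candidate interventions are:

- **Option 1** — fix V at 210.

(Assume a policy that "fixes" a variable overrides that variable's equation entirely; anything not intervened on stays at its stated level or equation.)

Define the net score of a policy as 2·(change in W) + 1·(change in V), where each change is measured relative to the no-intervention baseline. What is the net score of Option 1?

10251

Baseline:
  E = 153
  R = 5
  V = -26 − 6·153 + 3·5 = -929
  W = 225 + 4·(-929) = -3491
Option 1 (V := 210):
  E = 153
  R = 5
  V = 210
  W = 225 + 4·210 = 1065
ΔW = 1065 − (-3491) = 4556; ΔV = 210 − (-929) = 1139
Score = 2·4556 + 1·1139 = 10251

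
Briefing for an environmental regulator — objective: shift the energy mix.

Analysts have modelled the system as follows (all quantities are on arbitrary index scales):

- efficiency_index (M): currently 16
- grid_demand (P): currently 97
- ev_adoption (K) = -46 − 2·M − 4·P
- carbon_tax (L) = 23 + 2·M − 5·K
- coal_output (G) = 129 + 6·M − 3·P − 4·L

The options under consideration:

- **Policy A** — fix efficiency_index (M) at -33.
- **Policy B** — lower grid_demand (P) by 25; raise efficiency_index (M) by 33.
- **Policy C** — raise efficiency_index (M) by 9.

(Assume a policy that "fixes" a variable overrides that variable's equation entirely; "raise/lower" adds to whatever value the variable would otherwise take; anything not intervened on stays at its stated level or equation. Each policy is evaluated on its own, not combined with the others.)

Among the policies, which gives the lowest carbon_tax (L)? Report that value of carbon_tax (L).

1797

Policy A (M := -33):
  M = -33
  P = 97
  K = -46 − 2·(-33) − 4·97 = -368
  L = 23 + 2·(-33) − 5·(-368) = 1797
Policy B (P − 25, M + 33):
  M = 16 + 33 = 49
  P = 97 − 25 = 72
  K = -46 − 2·49 − 4·72 = -432
  L = 23 + 2·49 − 5·(-432) = 2281
Policy C (M + 9):
  M = 16 + 9 = 25
  P = 97
  K = -46 − 2·25 − 4·97 = -484
  L = 23 + 2·25 − 5·(-484) = 2493
Comparing — Policy A: L=1797, Policy B: L=2281, Policy C: L=2493. Lowest is 1797 (Policy A).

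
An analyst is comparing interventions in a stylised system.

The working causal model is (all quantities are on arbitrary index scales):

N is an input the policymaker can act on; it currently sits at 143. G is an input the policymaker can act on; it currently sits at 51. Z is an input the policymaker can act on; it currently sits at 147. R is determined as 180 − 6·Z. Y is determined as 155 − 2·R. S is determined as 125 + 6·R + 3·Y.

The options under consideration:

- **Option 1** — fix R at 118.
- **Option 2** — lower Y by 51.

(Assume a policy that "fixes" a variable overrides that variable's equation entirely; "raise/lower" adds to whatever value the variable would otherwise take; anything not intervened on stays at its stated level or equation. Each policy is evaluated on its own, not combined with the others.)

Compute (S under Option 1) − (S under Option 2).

Option 1 (R := 118):
  Z = 147
  R = 118
  Y = 155 − 2·118 = -81
  S = 125 + 6·118 + 3·(-81) = 590
Option 2 (Y − 51):
  Z = 147
  R = 180 − 6·147 = -702
  Y = 155 − 2·(-702) (−51 from intervention) = 1508
  S = 125 + 6·(-702) + 3·1508 = 437
S: 590 − 437 = 153

153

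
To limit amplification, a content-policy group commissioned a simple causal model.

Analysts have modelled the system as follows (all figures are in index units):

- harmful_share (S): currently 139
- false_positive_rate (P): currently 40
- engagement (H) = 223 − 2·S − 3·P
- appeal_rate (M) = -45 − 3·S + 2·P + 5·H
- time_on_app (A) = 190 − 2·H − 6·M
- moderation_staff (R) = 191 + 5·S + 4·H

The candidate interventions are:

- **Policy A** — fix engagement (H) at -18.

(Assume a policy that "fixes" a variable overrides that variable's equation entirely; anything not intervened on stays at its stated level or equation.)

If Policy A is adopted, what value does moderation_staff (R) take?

814

Policy A (H := -18):
  S = 139
  P = 40
  H = -18
  R = 191 + 5·139 + 4·(-18) = 814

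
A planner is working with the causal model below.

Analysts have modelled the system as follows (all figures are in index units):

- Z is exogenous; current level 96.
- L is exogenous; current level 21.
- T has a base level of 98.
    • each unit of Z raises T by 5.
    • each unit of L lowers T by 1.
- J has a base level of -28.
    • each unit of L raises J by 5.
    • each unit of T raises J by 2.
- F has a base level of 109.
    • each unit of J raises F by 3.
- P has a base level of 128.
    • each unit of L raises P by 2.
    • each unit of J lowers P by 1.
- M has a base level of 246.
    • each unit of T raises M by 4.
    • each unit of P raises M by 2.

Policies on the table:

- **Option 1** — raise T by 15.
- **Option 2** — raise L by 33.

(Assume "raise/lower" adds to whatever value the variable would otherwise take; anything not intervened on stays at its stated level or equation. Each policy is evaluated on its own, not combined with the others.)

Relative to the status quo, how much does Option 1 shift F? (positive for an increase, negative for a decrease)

90

Baseline:
  Z = 96
  L = 21
  T = 98 + 5·96 − 21 = 557
  J = -28 + 5·21 + 2·557 = 1191
  F = 109 + 3·1191 = 3682
Option 1 (T + 15):
  Z = 96
  L = 21
  T = 98 + 5·96 − 21 (+15 from intervention) = 572
  J = -28 + 5·21 + 2·572 = 1221
  F = 109 + 3·1221 = 3772
Change in F: 3772 − 3682 = 90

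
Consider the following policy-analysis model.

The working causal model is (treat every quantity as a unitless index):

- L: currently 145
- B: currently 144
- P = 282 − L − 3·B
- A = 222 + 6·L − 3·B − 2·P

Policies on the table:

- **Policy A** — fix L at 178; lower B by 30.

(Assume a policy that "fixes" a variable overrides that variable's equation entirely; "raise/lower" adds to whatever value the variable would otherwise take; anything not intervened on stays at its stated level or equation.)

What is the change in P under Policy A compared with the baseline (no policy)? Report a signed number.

Baseline:
  L = 145
  B = 144
  P = 282 − 145 − 3·144 = -295
Policy A (L := 178, B − 30):
  L = 178
  B = 144 − 30 = 114
  P = 282 − 178 − 3·114 = -238
Change in P: -238 − (-295) = 57

57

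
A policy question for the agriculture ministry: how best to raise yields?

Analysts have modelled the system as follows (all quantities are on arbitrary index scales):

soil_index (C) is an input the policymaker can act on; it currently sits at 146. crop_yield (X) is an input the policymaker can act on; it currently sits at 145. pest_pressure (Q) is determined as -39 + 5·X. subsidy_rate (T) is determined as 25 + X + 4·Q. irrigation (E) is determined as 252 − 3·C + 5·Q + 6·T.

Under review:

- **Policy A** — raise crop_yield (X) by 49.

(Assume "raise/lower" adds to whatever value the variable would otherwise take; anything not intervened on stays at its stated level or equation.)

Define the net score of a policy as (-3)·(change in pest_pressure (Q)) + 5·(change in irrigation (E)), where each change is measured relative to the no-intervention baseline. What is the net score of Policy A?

Baseline:
  C = 146
  X = 145
  Q = -39 + 5·145 = 686
  T = 25 + 145 + 4·686 = 2914
  E = 252 − 3·146 + 5·686 + 6·2914 = 20728
Policy A (X + 49):
  C = 146
  X = 145 + 49 = 194
  Q = -39 + 5·194 = 931
  T = 25 + 194 + 4·931 = 3943
  E = 252 − 3·146 + 5·931 + 6·3943 = 28127
ΔQ = 931 − 686 = 245; ΔE = 28127 − 20728 = 7399
Score = (-3)·245 + 5·7399 = 36260

36260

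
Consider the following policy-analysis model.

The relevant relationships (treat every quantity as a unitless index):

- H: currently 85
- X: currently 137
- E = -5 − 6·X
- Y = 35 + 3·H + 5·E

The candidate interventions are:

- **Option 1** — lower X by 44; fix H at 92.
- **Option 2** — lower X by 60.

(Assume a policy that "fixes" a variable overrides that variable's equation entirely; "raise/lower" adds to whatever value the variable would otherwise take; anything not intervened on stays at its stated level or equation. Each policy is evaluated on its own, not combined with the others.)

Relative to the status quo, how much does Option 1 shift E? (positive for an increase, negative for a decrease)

Baseline:
  X = 137
  E = -5 − 6·137 = -827
Option 1 (X − 44, H := 92):
  X = 137 − 44 = 93
  E = -5 − 6·93 = -563
Change in E: -563 − (-827) = 264

264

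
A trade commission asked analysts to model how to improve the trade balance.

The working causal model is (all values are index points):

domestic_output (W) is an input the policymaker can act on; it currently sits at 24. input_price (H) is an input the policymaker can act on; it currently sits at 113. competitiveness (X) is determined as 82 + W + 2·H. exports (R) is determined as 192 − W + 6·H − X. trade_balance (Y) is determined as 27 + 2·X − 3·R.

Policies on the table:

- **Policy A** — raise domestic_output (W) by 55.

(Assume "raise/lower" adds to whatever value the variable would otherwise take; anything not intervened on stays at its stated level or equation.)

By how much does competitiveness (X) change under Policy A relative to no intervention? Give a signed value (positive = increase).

55

Baseline:
  W = 24
  H = 113
  X = 82 + 24 + 2·113 = 332
Policy A (W + 55):
  W = 24 + 55 = 79
  H = 113
  X = 82 + 79 + 2·113 = 387
Change in X: 387 − 332 = 55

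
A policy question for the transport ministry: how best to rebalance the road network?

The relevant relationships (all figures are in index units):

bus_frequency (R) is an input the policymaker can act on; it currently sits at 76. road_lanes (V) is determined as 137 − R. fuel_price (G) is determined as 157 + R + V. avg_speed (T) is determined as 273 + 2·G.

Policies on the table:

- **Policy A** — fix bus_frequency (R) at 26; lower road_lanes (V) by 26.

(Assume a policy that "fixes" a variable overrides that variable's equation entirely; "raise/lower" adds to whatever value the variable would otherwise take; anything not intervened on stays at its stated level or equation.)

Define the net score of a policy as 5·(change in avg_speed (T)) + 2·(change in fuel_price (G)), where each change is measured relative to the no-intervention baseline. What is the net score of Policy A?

Baseline:
  R = 76
  V = 137 − 76 = 61
  G = 157 + 76 + 61 = 294
  T = 273 + 2·294 = 861
Policy A (R := 26, V − 26):
  R = 26
  V = 137 − 26 (−26 from intervention) = 85
  G = 157 + 26 + 85 = 268
  T = 273 + 2·268 = 809
ΔT = 809 − 861 = -52; ΔG = 268 − 294 = -26
Score = 5·(-52) + 2·(-26) = -312

-312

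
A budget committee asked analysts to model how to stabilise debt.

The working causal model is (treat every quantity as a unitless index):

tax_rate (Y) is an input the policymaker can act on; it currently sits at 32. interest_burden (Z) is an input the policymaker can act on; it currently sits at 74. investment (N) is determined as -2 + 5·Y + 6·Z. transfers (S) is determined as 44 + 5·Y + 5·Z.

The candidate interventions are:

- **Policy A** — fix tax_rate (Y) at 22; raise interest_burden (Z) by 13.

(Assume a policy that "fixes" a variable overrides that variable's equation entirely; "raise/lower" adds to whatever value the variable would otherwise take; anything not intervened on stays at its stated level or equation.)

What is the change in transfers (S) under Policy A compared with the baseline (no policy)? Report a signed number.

15

Baseline:
  Y = 32
  Z = 74
  S = 44 + 5·32 + 5·74 = 574
Policy A (Y := 22, Z + 13):
  Y = 22
  Z = 74 + 13 = 87
  S = 44 + 5·22 + 5·87 = 589
Change in S: 589 − 574 = 15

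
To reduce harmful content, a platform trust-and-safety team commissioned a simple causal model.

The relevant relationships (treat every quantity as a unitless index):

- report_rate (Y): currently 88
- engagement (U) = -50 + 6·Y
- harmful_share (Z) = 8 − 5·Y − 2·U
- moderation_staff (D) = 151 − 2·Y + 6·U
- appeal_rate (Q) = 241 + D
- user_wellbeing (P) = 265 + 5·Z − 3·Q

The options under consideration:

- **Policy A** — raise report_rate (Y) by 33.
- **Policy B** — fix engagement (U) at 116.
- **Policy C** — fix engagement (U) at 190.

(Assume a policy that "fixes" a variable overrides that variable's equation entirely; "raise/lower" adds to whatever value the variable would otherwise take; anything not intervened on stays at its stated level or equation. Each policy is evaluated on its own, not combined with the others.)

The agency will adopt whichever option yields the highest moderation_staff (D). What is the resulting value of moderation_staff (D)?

Policy A (Y + 33):
  Y = 88 + 33 = 121
  U = -50 + 6·121 = 676
  D = 151 − 2·121 + 6·676 = 3965
Policy B (U := 116):
  Y = 88
  U = 116
  D = 151 − 2·88 + 6·116 = 671
Policy C (U := 190):
  Y = 88
  U = 190
  D = 151 − 2·88 + 6·190 = 1115
Comparing — Policy A: D=3965, Policy B: D=671, Policy C: D=1115. Highest is 3965 (Policy A).

3965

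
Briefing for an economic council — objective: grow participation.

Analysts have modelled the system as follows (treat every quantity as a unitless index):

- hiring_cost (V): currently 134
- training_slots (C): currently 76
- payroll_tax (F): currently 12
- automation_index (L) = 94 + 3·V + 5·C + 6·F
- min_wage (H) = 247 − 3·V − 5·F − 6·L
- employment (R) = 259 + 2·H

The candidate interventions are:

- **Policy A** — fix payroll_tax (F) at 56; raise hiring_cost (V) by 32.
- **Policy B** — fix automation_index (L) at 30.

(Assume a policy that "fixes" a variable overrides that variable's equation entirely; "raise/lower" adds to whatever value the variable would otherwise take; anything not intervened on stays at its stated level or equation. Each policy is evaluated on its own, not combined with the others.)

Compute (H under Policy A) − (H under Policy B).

-7984

Policy A (F := 56, V + 32):
  V = 134 + 32 = 166
  C = 76
  F = 56
  L = 94 + 3·166 + 5·76 + 6·56 = 1308
  H = 247 − 3·166 − 5·56 − 6·1308 = -8379
Policy B (L := 30):
  V = 134
  C = 76
  F = 12
  L = 30
  H = 247 − 3·134 − 5·12 − 6·30 = -395
H: -8379 − (-395) = -7984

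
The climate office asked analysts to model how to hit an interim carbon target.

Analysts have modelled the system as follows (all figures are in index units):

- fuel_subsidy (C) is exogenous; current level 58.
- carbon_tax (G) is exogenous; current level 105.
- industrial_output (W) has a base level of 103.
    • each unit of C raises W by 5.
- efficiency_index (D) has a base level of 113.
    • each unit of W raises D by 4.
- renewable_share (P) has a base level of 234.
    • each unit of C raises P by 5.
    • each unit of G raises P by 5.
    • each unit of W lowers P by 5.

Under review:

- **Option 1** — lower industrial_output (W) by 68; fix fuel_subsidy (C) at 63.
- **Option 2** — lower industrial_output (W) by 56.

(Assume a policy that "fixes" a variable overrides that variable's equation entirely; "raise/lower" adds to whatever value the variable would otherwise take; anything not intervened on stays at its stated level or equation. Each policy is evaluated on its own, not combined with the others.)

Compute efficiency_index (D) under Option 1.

Option 1 (W − 68, C := 63):
  C = 63
  W = 103 + 5·63 (−68 from intervention) = 350
  D = 113 + 4·350 = 1513

1513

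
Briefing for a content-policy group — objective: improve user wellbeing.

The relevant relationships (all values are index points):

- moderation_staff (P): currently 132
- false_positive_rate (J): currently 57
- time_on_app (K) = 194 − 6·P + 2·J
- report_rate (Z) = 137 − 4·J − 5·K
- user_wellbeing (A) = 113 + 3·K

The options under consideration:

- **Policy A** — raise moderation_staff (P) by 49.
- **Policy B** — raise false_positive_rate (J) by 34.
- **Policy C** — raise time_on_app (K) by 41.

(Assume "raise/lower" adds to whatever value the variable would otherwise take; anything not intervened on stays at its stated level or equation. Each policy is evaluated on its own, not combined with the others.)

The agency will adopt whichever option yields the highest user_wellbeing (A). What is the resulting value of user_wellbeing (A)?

-1135

Policy A (P + 49):
  P = 132 + 49 = 181
  J = 57
  K = 194 − 6·181 + 2·57 = -778
  A = 113 + 3·(-778) = -2221
Policy B (J + 34):
  P = 132
  J = 57 + 34 = 91
  K = 194 − 6·132 + 2·91 = -416
  A = 113 + 3·(-416) = -1135
Policy C (K + 41):
  P = 132
  J = 57
  K = 194 − 6·132 + 2·57 (+41 from intervention) = -443
  A = 113 + 3·(-443) = -1216
Comparing — Policy A: A=-2221, Policy B: A=-1135, Policy C: A=-1216. Highest is -1135 (Policy B).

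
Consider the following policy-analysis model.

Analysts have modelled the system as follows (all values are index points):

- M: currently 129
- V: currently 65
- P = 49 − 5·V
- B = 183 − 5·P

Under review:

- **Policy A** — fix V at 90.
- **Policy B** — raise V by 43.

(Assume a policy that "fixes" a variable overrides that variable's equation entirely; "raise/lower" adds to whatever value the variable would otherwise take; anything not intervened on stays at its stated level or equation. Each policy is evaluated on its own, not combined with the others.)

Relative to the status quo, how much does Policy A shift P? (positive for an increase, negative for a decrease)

-125

Baseline:
  V = 65
  P = 49 − 5·65 = -276
Policy A (V := 90):
  V = 90
  P = 49 − 5·90 = -401
Change in P: -401 − (-276) = -125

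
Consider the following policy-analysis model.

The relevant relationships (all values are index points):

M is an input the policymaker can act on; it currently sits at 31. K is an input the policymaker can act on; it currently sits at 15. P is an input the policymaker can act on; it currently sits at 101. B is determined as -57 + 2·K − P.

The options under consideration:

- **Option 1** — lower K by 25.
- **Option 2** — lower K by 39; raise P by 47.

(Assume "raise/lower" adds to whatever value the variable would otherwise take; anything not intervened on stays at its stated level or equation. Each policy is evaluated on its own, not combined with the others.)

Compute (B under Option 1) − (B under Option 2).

Option 1 (K − 25):
  K = 15 − 25 = -10
  P = 101
  B = -57 + 2·(-10) − 101 = -178
Option 2 (K − 39, P + 47):
  K = 15 − 39 = -24
  P = 101 + 47 = 148
  B = -57 + 2·(-24) − 148 = -253
B: -178 − (-253) = 75

75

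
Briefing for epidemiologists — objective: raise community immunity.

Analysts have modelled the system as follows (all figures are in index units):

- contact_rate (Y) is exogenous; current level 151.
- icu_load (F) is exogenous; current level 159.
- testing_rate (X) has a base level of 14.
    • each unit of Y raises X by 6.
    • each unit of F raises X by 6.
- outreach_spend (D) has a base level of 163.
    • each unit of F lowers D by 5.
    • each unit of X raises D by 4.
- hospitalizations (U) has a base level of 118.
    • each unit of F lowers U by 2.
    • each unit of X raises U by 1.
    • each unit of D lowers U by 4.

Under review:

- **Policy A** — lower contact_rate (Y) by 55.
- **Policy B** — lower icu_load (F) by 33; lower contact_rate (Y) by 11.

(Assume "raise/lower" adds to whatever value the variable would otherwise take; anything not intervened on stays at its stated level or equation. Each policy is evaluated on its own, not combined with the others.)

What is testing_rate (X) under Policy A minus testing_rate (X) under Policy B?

Policy A (Y − 55):
  Y = 151 − 55 = 96
  F = 159
  X = 14 + 6·96 + 6·159 = 1544
Policy B (F − 33, Y − 11):
  Y = 151 − 11 = 140
  F = 159 − 33 = 126
  X = 14 + 6·140 + 6·126 = 1610
X: 1544 − 1610 = -66

-66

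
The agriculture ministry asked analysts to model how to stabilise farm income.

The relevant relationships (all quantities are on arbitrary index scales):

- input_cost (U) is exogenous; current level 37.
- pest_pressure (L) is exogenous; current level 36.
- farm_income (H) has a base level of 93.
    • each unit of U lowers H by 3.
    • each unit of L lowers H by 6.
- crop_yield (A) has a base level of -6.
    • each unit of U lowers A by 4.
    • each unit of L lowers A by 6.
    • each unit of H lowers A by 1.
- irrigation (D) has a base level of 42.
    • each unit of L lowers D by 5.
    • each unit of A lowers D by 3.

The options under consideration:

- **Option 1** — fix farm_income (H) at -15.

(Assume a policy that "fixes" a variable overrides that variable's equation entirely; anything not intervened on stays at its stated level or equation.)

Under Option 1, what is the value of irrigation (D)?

Option 1 (H := -15):
  U = 37
  L = 36
  H = -15
  A = -6 − 4·37 − 6·36 − (-15) = -355
  D = 42 − 5·36 − 3·(-355) = 927

927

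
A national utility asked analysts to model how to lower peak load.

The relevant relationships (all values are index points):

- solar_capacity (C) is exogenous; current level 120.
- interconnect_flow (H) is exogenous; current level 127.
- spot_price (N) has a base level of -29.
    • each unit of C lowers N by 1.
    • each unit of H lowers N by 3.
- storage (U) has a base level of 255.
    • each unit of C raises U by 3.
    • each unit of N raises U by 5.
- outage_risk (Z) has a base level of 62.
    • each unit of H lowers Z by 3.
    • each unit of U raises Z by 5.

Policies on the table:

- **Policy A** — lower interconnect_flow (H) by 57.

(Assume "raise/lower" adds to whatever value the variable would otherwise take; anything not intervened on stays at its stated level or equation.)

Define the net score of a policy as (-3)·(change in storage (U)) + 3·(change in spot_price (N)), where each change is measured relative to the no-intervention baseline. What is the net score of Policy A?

Baseline:
  C = 120
  H = 127
  N = -29 − 120 − 3·127 = -530
  U = 255 + 3·120 + 5·(-530) = -2035
Policy A (H − 57):
  C = 120
  H = 127 − 57 = 70
  N = -29 − 120 − 3·70 = -359
  U = 255 + 3·120 + 5·(-359) = -1180
ΔU = -1180 − (-2035) = 855; ΔN = -359 − (-530) = 171
Score = (-3)·855 + 3·171 = -2052

-2052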